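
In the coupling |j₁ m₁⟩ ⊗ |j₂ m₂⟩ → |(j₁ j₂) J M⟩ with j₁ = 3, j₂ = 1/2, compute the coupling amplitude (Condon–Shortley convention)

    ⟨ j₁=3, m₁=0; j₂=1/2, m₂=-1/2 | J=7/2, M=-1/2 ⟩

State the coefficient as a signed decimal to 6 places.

j₁+j₂−J=0  J+j₁−j₂=6  J−j₁+j₂=1  j₁+j₂+J+1=8
(j₁±m₁, j₂±m₂, J±M) = (3,3,0,1,3,4)
P² = 5184/7
sum k=0..0:
  [0] +1/36 = 1/36
S = 1/36
C² = P²·S² = 4/7 ; C = +0.755929

+√(4/7) = +0.755929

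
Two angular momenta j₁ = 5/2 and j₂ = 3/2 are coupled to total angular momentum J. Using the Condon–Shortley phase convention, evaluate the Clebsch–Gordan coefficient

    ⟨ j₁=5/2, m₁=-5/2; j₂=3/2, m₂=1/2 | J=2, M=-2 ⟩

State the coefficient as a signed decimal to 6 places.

triangle: 2!*3!*1!/7! = 12/5040
(j±m)!: 0!*5!*2!*1!*0!*4! = 5760
prefactor² = (2J+1)*Δ*N² = 480/7
  k=2: +1/(2!*0!*3!*0!*0!*1!) = 1/12
Σ = 1/12  ⇒  CG² = 480/7*1/12² = 10/21
CG = +√(10/21) = +0.690066

+√(10/21) = +0.690066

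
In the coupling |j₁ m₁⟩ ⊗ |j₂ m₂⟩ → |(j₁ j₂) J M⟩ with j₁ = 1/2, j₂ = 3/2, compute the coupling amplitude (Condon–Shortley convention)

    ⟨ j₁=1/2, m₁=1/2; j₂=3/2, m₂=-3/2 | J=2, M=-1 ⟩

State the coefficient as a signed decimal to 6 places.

triangle: 0!×1!×3!/5! = 6/120
(j±m)!: 1!×0!×0!×3!×1!×3! = 36
prefactor² = (2J+1)×Δ×N² = 9
  k=0: +1/(0!×0!×0!×0!×1!×3!) = 1/6
Σ = 1/6  ⇒  CG² = 9×1/6² = 1/4
CG = +√(1/4) = +0.500000

+√(1/4) = +0.500000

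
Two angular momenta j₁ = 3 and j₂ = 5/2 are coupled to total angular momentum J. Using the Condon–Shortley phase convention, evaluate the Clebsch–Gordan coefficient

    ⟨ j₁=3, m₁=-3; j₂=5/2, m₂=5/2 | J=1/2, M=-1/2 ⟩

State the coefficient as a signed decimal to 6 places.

-0.534522  (= −√(2/7))

j₁+j₂−J=5  J+j₁−j₂=1  J−j₁+j₂=0  j₁+j₂+J+1=7
(j₁±m₁, j₂±m₂, J±M) = (0,6,5,0,0,1)
P² = 28800/7
sum k=5..5:
  [5] −1/120 = -1/120
S = -1/120
C² = P²·S² = 2/7 ; C = -0.534522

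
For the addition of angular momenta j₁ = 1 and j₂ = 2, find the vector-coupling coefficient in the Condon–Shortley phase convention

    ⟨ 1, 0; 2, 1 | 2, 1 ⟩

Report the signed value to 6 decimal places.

−√(1/6) = -0.408248

√[5·1!1!3!/6! · 1!1!3!1!3!1!] = √(3/2)
  +(−1)^0/∏(0,1,1,3,0,0)! = 1/6  (running 1/6)
  +(−1)^1/∏(1,0,0,2,1,1)! = -1/2  (running -1/3)
⟨..|..⟩ = √(3/2)·(-1/3) = -0.408248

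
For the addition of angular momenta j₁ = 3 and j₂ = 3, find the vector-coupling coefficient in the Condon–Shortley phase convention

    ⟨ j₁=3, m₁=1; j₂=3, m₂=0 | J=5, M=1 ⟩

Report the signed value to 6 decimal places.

j₁+j₂−J=1  J+j₁−j₂=5  J−j₁+j₂=5  j₁+j₂+J+1=12
(j₁±m₁, j₂±m₂, J±M) = (4,2,3,3,6,4)
P² = 69120/7
sum k=0..1:
  [0] +1/144 = 1/144
  [1] −1/288 = -1/288
S = 1/288
C² = P²·S² = 5/42 ; C = +0.345033

+0.345033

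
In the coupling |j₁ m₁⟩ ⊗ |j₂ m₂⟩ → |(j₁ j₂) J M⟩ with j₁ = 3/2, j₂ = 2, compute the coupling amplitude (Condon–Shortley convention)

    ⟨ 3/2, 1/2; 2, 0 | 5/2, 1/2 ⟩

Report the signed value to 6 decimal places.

triangle: 1!·2!·3!/7! = 12/5040
(j±m)!: 2!·1!·2!·2!·3!·2! = 96
prefactor² = (2J+1)·Δ·N² = 48/35
  k=0: +1/(0!·1!·1!·2!·1!·1!) = 1/2
  k=1: −1/(1!·0!·0!·1!·2!·2!) = -1/4
Σ = 1/4  ⇒  CG² = 48/35·1/4² = 3/35
CG = +√(3/35) = +0.292770

+√(3/35) = +0.292770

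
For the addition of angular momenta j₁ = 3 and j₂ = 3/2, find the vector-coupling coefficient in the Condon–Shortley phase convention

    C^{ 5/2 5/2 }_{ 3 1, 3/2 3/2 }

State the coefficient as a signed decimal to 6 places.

+√(3/28) ≈ +0.327327

j₁+j₂−J=2  J+j₁−j₂=4  J−j₁+j₂=1  j₁+j₂+J+1=8
(j₁±m₁, j₂±m₂, J±M) = (4,2,3,0,5,0)
P² = 1728/7
sum k=2..2:
  [2] +1/48 = 1/48
S = 1/48
C² = P²·S² = 3/28 ; C = +0.327327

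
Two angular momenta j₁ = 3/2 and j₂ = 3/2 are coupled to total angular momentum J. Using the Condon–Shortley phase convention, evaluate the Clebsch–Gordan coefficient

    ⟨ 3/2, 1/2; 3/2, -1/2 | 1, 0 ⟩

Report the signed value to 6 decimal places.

√[3·2!1!1!/5! · 2!1!1!2!1!1!] = √(1/5)
  +(−1)^0/∏(0,2,1,1,0,0)! = 1/2  (running 1/2)
  +(−1)^1/∏(1,1,0,0,1,1)! = -1  (running -1/2)
⟨..|..⟩ = √(1/5)·(-1/2) = -0.223607

-0.223607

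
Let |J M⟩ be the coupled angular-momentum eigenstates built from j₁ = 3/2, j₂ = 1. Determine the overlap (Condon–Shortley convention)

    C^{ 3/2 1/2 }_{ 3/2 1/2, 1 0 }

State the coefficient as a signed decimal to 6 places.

triangle: 1!·2!·1!/5! = 2/120
(j±m)!: 2!·1!·1!·1!·2!·1! = 4
prefactor² = (2J+1)·Δ·N² = 4/15
  k=0: +1/(0!·1!·1!·1!·1!·0!) = 1
  k=1: −1/(1!·0!·0!·0!·2!·1!) = -1/2
Σ = 1/2  ⇒  CG² = 4/15·1/2² = 1/15
CG = +√(1/15) = +0.258199

+0.258199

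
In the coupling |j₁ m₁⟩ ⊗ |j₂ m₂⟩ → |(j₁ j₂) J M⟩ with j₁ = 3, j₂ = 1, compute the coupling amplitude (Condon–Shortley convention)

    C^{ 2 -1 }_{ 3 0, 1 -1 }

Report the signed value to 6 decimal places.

triangle: 2!·4!·0!/7! = 48/5040
(j±m)!: 3!·3!·0!·2!·1!·3! = 432
prefactor² = (2J+1)·Δ·N² = 144/7
  k=0: +1/(0!·2!·3!·0!·1!·0!) = 1/12
Σ = 1/12  ⇒  CG² = 144/7·1/12² = 1/7
CG = +√(1/7) = +0.377964

+0.377964  (= +√(1/7))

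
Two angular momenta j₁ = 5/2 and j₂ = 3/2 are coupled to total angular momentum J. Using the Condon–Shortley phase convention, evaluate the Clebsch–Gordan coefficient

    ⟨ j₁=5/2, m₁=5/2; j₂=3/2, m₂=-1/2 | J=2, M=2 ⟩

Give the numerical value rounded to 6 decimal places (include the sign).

+√(10/21) = +0.690066

triangle: 2!*3!*1!/7! = 12/5040
(j±m)!: 5!*0!*1!*2!*4!*0! = 5760
prefactor² = (2J+1)*Δ*N² = 480/7
  k=0: +1/(0!*2!*0!*1!*3!*0!) = 1/12
Σ = 1/12  ⇒  CG² = 480/7*1/12² = 10/21
CG = +√(10/21) = +0.690066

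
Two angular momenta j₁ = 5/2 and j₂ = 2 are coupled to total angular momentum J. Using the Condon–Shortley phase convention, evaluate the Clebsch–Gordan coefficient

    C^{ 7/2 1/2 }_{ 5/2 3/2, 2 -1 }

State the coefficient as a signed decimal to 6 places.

+0.619780  (= +√(121/315))

j₁+j₂−J=1  J+j₁−j₂=4  J−j₁+j₂=3  j₁+j₂+J+1=9
(j₁±m₁, j₂±m₂, J±M) = (4,1,1,3,4,3)
P² = 2304/35
sum k=0..1:
  [0] +1/12 = 1/12
  [1] −1/144 = -1/144
S = 11/144
C² = P²·S² = 121/315 ; C = +0.619780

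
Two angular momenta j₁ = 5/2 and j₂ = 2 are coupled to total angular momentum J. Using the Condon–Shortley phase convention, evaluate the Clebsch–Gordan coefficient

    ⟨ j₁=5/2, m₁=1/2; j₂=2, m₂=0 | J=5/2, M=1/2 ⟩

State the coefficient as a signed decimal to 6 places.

triangle: 2!·3!·2!/8! = 24/40320
(j±m)!: 3!·2!·2!·2!·3!·2! = 576
prefactor² = (2J+1)·Δ·N² = 72/35
  k=0: +1/(0!·2!·2!·2!·1!·0!) = 1/8
  k=1: −1/(1!·1!·1!·1!·2!·1!) = -1/2
  k=2: +1/(2!·0!·0!·0!·3!·2!) = 1/24
Σ = -1/3  ⇒  CG² = 72/35·(-1/3)² = 8/35
CG = −√(8/35) = -0.478091

-0.478091  (= −√(8/35))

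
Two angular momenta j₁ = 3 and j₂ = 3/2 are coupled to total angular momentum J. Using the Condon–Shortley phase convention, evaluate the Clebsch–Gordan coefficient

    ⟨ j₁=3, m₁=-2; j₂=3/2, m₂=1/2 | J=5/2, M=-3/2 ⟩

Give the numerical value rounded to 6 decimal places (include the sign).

triangle: 2!×4!×1!/8! = 48/40320
(j±m)!: 1!×5!×2!×1!×1!×4! = 5760
prefactor² = (2J+1)×Δ×N² = 288/7
  k=1: −1/(1!×1!×4!×1!×0!×0!) = -1/24
  k=2: +1/(2!×0!×3!×0!×1!×1!) = 1/12
Σ = 1/24  ⇒  CG² = 288/7×1/24² = 1/14
CG = +√(1/14) = +0.267261

+√(1/14) ≈ +0.267261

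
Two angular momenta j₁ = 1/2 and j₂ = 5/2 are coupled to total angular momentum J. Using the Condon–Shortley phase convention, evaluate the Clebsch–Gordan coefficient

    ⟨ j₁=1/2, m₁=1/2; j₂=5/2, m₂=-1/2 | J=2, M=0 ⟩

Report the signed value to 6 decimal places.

triangle: 1!*0!*4!/6! = 24/720
(j±m)!: 1!*0!*2!*3!*2!*2! = 48
prefactor² = (2J+1)*Δ*N² = 8
  k=0: +1/(0!*1!*0!*2!*0!*2!) = 1/4
Σ = 1/4  ⇒  CG² = 8*1/4² = 1/2
CG = +√(1/2) = +0.707107

+√(1/2) ≈ +0.707107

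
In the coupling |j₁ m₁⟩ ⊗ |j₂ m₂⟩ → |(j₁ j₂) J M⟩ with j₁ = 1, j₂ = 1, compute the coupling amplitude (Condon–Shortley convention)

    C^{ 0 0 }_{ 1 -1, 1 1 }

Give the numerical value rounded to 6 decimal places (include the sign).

+√(1/3) = +0.577350

√[1·2!0!0!/3! · 0!2!2!0!0!0!] = √(4/3)
  +(−1)^2/∏(2,0,0,0,0,0)! = 1/2  (running 1/2)
⟨..|..⟩ = √(4/3)·(1/2) = +0.577350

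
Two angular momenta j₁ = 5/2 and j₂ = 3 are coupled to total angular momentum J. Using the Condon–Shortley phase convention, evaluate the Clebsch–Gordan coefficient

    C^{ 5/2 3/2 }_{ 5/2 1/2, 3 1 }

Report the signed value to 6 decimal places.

+√(1/35) = +0.169031

j₁+j₂−J=3  J+j₁−j₂=2  J−j₁+j₂=3  j₁+j₂+J+1=9
(j₁±m₁, j₂±m₂, J±M) = (3,2,4,2,4,1)
P² = 576/35
sum k=1..2:
  [1] −1/12 = -1/12
  [2] +1/8 = 1/8
S = 1/24
C² = P²·S² = 1/35 ; C = +0.169031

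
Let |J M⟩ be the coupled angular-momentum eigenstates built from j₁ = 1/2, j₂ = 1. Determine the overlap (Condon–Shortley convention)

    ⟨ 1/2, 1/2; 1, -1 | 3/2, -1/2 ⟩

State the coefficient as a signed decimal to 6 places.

triangle: 0!×1!×2!/4! = 2/24
(j±m)!: 1!×0!×0!×2!×1!×2! = 4
prefactor² = (2J+1)×Δ×N² = 4/3
  k=0: +1/(0!×0!×0!×0!×1!×2!) = 1/2
Σ = 1/2  ⇒  CG² = 4/3×1/2² = 1/3
CG = +√(1/3) = +0.577350

+0.577350  (= +√(1/3))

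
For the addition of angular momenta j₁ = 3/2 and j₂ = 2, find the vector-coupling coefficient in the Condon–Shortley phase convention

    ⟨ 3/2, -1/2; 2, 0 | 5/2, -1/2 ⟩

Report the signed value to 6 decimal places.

-0.292770  (= −√(3/35))

triangle: 1!*2!*3!/7! = 12/5040
(j±m)!: 1!*2!*2!*2!*2!*3! = 96
prefactor² = (2J+1)*Δ*N² = 48/35
  k=0: +1/(0!*1!*2!*2!*0!*1!) = 1/4
  k=1: −1/(1!*0!*1!*1!*1!*2!) = -1/2
Σ = -1/4  ⇒  CG² = 48/35*(-1/4)² = 3/35
CG = −√(3/35) = -0.292770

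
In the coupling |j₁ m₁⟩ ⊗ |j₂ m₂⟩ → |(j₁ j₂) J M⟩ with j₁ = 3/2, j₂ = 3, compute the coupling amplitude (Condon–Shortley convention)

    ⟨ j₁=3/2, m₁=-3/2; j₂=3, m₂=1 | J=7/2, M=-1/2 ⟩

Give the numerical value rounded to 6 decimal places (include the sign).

j₁+j₂−J=1  J+j₁−j₂=2  J−j₁+j₂=5  j₁+j₂+J+1=9
(j₁±m₁, j₂±m₂, J±M) = (0,3,4,2,3,4)
P² = 1536/7
sum k=1..1:
  [1] −1/24 = -1/24
S = -1/24
C² = P²·S² = 8/21 ; C = -0.617213

-0.617213  (= −√(8/21))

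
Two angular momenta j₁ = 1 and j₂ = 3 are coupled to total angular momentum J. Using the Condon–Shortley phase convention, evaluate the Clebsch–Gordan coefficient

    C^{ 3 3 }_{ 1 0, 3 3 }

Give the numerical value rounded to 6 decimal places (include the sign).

−√(3/4) ≈ -0.866025

triangle: 1!·1!·5!/8! = 120/40320
(j±m)!: 1!·1!·6!·0!·6!·0! = 518400
prefactor² = (2J+1)·Δ·N² = 10800
  k=1: −1/(1!·0!·0!·5!·1!·0!) = -1/120
Σ = -1/120  ⇒  CG² = 10800·(-1/120)² = 3/4
CG = −√(3/4) = -0.866025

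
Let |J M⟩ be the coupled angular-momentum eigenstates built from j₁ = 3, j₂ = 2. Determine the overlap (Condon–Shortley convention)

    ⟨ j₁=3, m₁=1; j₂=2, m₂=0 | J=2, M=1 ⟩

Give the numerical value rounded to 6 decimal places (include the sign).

triangle: 3!·3!·1!/8! = 36/40320
(j±m)!: 4!·2!·2!·2!·3!·1! = 1152
prefactor² = (2J+1)·Δ·N² = 36/7
  k=1: −1/(1!·2!·1!·1!·2!·0!) = -1/4
  k=2: +1/(2!·1!·0!·0!·3!·1!) = 1/12
Σ = -1/6  ⇒  CG² = 36/7·(-1/6)² = 1/7
CG = −√(1/7) = -0.377964

-0.377964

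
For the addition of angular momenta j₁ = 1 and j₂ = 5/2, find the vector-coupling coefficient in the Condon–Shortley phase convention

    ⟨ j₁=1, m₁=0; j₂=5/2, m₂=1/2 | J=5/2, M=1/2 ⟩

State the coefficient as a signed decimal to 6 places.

triangle: 1!*1!*4!/7! = 24/5040
(j±m)!: 1!*1!*3!*2!*3!*2! = 144
prefactor² = (2J+1)*Δ*N² = 144/35
  k=0: +1/(0!*1!*1!*3!*0!*1!) = 1/6
  k=1: −1/(1!*0!*0!*2!*1!*2!) = -1/4
Σ = -1/12  ⇒  CG² = 144/35*(-1/12)² = 1/35
CG = −√(1/35) = -0.169031

−√(1/35) ≈ -0.169031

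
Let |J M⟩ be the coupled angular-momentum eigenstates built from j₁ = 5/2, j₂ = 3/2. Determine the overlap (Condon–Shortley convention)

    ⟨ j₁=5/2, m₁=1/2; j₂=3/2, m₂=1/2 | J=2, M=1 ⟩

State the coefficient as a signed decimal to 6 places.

√[5·2!3!1!/7! · 3!2!2!1!3!1!] = √(12/7)
  +(−1)^1/∏(1,1,1,1,2,0)! = -1/2  (running -1/2)
  +(−1)^2/∏(2,0,0,0,3,1)! = 1/12  (running -5/12)
⟨..|..⟩ = √(12/7)·(-5/12) = -0.545545

-0.545545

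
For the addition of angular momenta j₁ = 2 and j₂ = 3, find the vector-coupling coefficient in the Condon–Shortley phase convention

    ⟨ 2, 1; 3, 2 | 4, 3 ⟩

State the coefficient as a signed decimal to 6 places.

√[9·1!3!5!/10! · 3!1!5!1!7!1!] = √(6480)
  +(−1)^0/∏(0,1,1,5,2,0)! = 1/240  (running 1/240)
  +(−1)^1/∏(1,0,0,4,3,1)! = -1/144  (running -1/360)
⟨..|..⟩ = √(6480)·(-1/360) = -0.223607

-0.223607  (= −√(1/20))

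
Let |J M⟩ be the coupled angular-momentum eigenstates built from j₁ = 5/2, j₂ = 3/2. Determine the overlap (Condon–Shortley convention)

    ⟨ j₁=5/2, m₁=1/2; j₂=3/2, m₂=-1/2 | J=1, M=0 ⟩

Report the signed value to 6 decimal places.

j₁+j₂−J=3  J+j₁−j₂=2  J−j₁+j₂=0  j₁+j₂+J+1=6
(j₁±m₁, j₂±m₂, J±M) = (3,2,1,2,1,1)
P² = 6/5
sum k=1..1:
  [1] −1/2 = -1/2
S = -1/2
C² = P²·S² = 3/10 ; C = -0.547723

-0.547723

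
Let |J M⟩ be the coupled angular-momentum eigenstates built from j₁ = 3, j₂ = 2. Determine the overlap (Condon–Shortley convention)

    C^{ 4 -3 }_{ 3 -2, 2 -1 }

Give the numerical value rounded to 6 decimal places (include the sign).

-0.223607

√[9·1!5!3!/10! · 1!5!1!3!1!7!] = √(6480)
  +(−1)^0/∏(0,1,5,1,0,2)! = 1/240  (running 1/240)
  +(−1)^1/∏(1,0,4,0,1,3)! = -1/144  (running -1/360)
⟨..|..⟩ = √(6480)·(-1/360) = -0.223607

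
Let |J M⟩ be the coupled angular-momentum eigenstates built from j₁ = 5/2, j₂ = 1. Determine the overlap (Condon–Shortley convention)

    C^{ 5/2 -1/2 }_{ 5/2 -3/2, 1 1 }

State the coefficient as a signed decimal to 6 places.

-0.676123  (= −√(16/35))

triangle: 1!·4!·1!/7! = 24/5040
(j±m)!: 1!·4!·2!·0!·2!·3! = 576
prefactor² = (2J+1)·Δ·N² = 576/35
  k=1: −1/(1!·0!·3!·1!·1!·0!) = -1/6
Σ = -1/6  ⇒  CG² = 576/35·(-1/6)² = 16/35
CG = −√(16/35) = -0.676123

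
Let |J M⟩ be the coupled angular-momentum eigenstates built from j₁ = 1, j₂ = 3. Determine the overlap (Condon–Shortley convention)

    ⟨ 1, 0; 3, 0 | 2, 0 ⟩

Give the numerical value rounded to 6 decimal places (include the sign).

-0.654654

triangle: 2!·0!·4!/7! = 48/5040
(j±m)!: 1!·1!·3!·3!·2!·2! = 144
prefactor² = (2J+1)·Δ·N² = 48/7
  k=1: −1/(1!·1!·0!·2!·0!·2!) = -1/4
Σ = -1/4  ⇒  CG² = 48/7·(-1/4)² = 3/7
CG = −√(3/7) = -0.654654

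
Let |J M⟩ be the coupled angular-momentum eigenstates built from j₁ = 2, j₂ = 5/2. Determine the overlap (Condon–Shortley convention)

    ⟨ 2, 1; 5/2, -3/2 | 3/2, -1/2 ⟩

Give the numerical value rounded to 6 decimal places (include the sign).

-0.138013  (= −√(2/105))

j₁+j₂−J=3  J+j₁−j₂=1  J−j₁+j₂=2  j₁+j₂+J+1=7
(j₁±m₁, j₂±m₂, J±M) = (3,1,1,4,1,2)
P² = 96/35
sum k=0..1:
  [0] +1/6 = 1/6
  [1] −1/4 = -1/4
S = -1/12
C² = P²·S² = 2/105 ; C = -0.138013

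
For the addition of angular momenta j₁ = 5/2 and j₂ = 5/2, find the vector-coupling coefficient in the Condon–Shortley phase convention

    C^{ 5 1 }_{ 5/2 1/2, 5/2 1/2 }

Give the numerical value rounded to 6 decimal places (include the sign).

j₁+j₂−J=0  J+j₁−j₂=5  J−j₁+j₂=5  j₁+j₂+J+1=11
(j₁±m₁, j₂±m₂, J±M) = (3,2,3,2,6,4)
P² = 69120/7
sum k=0..0:
  [0] +1/144 = 1/144
S = 1/144
C² = P²·S² = 10/21 ; C = +0.690066

+0.690066  (= +√(10/21))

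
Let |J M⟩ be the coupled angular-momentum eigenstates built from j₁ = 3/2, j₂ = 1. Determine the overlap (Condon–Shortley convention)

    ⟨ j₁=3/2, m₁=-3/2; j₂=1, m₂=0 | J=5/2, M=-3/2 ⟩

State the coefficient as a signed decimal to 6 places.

+√(2/5) = +0.632456

√[6·0!3!2!/6! · 0!3!1!1!1!4!] = √(72/5)
  +(−1)^0/∏(0,0,3,1,0,1)! = 1/6  (running 1/6)
⟨..|..⟩ = √(72/5)·(1/6) = +0.632456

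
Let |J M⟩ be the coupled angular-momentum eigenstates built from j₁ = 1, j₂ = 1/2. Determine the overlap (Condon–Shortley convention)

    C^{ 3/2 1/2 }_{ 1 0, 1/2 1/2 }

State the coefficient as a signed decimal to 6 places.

triangle: 0!*2!*1!/4! = 2/24
(j±m)!: 1!*1!*1!*0!*2!*1! = 2
prefactor² = (2J+1)*Δ*N² = 2/3
  k=0: +1/(0!*0!*1!*1!*1!*0!) = 1
Σ = 1  ⇒  CG² = 2/3*1² = 2/3
CG = +√(2/3) = +0.816497

+0.816497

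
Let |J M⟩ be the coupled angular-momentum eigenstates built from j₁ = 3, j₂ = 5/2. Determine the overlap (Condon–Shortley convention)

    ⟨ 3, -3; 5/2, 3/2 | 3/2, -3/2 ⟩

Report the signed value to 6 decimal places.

triangle: 4!×2!×1!/8! = 48/40320
(j±m)!: 0!×6!×4!×1!×0!×3! = 103680
prefactor² = (2J+1)×Δ×N² = 3456/7
  k=4: +1/(4!×0!×2!×0!×0!×1!) = 1/48
Σ = 1/48  ⇒  CG² = 3456/7×1/48² = 3/14
CG = +√(3/14) = +0.462910

+√(3/14) ≈ +0.462910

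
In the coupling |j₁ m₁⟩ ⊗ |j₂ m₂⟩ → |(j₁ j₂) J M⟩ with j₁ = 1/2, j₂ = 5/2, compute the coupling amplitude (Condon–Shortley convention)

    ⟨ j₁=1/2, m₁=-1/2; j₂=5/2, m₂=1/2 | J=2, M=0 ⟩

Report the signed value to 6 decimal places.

triangle: 1!·0!·4!/6! = 24/720
(j±m)!: 0!·1!·3!·2!·2!·2! = 48
prefactor² = (2J+1)·Δ·N² = 8
  k=1: −1/(1!·0!·0!·2!·0!·2!) = -1/4
Σ = -1/4  ⇒  CG² = 8·(-1/4)² = 1/2
CG = −√(1/2) = -0.707107

−√(1/2) = -0.707107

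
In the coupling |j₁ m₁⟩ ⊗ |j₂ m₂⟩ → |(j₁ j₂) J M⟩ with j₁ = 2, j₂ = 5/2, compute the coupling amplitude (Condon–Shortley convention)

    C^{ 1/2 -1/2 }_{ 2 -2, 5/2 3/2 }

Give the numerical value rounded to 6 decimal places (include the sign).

+√(1/15) = +0.258199

j₁+j₂−J=4  J+j₁−j₂=0  J−j₁+j₂=1  j₁+j₂+J+1=6
(j₁±m₁, j₂±m₂, J±M) = (0,4,4,1,0,1)
P² = 192/5
sum k=4..4:
  [4] +1/24 = 1/24
S = 1/24
C² = P²·S² = 1/15 ; C = +0.258199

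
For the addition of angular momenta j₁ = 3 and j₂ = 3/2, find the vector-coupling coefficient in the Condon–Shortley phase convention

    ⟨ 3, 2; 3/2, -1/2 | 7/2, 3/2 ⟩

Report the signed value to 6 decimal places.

√[8·1!5!2!/9! · 5!1!1!2!5!2!] = √(6400/21)
  +(−1)^0/∏(0,1,1,1,4,1)! = 1/24  (running 1/24)
  +(−1)^1/∏(1,0,0,0,5,2)! = -1/240  (running 3/80)
⟨..|..⟩ = √(6400/21)·(3/80) = +0.654654

+√(3/7) ≈ +0.654654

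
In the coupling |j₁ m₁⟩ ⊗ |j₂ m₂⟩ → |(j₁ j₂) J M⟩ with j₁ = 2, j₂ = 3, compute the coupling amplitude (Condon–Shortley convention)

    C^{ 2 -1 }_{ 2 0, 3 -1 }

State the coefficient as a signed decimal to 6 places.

−√(1/7) ≈ -0.377964

j₁+j₂−J=3  J+j₁−j₂=1  J−j₁+j₂=3  j₁+j₂+J+1=8
(j₁±m₁, j₂±m₂, J±M) = (2,2,2,4,1,3)
P² = 36/7
sum k=1..2:
  [1] −1/4 = -1/4
  [2] +1/12 = 1/12
S = -1/6
C² = P²·S² = 1/7 ; C = -0.377964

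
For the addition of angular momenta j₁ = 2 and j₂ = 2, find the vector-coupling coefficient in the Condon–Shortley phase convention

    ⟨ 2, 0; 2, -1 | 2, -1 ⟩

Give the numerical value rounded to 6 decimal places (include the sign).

j₁+j₂−J=2  J+j₁−j₂=2  J−j₁+j₂=2  j₁+j₂+J+1=7
(j₁±m₁, j₂±m₂, J±M) = (2,2,1,3,1,3)
P² = 8/7
sum k=0..1:
  [0] +1/4 = 1/4
  [1] −1/2 = -1/2
S = -1/4
C² = P²·S² = 1/14 ; C = -0.267261

-0.267261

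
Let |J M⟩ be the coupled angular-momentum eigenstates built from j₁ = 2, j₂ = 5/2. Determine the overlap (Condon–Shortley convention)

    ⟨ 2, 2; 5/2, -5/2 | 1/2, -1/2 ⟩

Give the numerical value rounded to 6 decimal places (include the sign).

+0.577350  (= +√(1/3))

triangle: 4!×0!×1!/6! = 24/720
(j±m)!: 4!×0!×0!×5!×0!×1! = 2880
prefactor² = (2J+1)×Δ×N² = 192
  k=0: +1/(0!×4!×0!×0!×0!×1!) = 1/24
Σ = 1/24  ⇒  CG² = 192×1/24² = 1/3
CG = +√(1/3) = +0.577350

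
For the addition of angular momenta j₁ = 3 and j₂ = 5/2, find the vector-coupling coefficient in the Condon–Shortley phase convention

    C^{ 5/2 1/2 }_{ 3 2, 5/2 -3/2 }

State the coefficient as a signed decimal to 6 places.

+√(1/14) = +0.267261

√[6·3!3!2!/9! · 5!1!1!4!3!2!] = √(288/7)
  +(−1)^0/∏(0,3,1,1,2,1)! = 1/12  (running 1/12)
  +(−1)^1/∏(1,2,0,0,3,2)! = -1/24  (running 1/24)
⟨..|..⟩ = √(288/7)·(1/24) = +0.267261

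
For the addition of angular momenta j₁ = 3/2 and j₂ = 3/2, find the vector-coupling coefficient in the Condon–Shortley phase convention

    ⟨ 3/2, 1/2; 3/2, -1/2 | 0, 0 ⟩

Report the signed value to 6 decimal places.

-0.500000

j₁+j₂−J=3  J+j₁−j₂=0  J−j₁+j₂=0  j₁+j₂+J+1=4
(j₁±m₁, j₂±m₂, J±M) = (2,1,1,2,0,0)
P² = 1
sum k=1..1:
  [1] −1/2 = -1/2
S = -1/2
C² = P²·S² = 1/4 ; C = -0.500000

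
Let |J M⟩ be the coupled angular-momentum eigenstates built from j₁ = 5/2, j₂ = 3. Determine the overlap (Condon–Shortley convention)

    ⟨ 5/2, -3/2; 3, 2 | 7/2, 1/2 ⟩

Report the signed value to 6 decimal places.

+0.563436

√[8·2!3!4!/10! · 1!4!5!1!4!3!] = √(9216/35)
  +(−1)^1/∏(1,1,3,4,0,0)! = -1/144  (running -1/144)
  +(−1)^2/∏(2,0,2,3,1,1)! = 1/24  (running 5/144)
⟨..|..⟩ = √(9216/35)·(5/144) = +0.563436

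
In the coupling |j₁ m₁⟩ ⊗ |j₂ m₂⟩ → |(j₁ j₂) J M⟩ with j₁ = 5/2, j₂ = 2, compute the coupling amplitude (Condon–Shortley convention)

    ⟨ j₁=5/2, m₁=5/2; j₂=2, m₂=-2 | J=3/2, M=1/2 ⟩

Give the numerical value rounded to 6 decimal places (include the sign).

+0.617213

√[4·3!2!1!/7! · 5!0!0!4!2!1!] = √(384/7)
  +(−1)^0/∏(0,3,0,0,2,1)! = 1/12  (running 1/12)
⟨..|..⟩ = √(384/7)·(1/12) = +0.617213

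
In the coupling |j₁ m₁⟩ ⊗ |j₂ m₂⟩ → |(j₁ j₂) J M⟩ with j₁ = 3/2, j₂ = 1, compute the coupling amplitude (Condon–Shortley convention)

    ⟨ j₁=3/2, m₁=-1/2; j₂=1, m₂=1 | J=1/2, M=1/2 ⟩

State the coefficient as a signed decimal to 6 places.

√[2·2!1!0!/4! · 1!2!2!0!1!0!] = √(2/3)
  +(−1)^2/∏(2,0,0,0,1,0)! = 1/2  (running 1/2)
⟨..|..⟩ = √(2/3)·(1/2) = +0.408248

+0.408248  (= +√(1/6))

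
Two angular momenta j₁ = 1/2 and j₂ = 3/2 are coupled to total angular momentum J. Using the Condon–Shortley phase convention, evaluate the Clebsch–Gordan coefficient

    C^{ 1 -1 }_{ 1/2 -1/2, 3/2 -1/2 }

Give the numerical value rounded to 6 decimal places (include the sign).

triangle: 1!*0!*2!/4! = 2/24
(j±m)!: 0!*1!*1!*2!*0!*2! = 4
prefactor² = (2J+1)*Δ*N² = 1
  k=1: −1/(1!*0!*0!*0!*0!*2!) = -1/2
Σ = -1/2  ⇒  CG² = 1*(-1/2)² = 1/4
CG = −√(1/4) = -0.500000

−√(1/4) = -0.500000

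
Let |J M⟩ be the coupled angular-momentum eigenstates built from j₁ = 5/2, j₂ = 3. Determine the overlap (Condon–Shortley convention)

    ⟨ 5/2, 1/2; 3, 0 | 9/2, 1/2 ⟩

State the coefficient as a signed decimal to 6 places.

√[10·1!4!5!/11! · 3!2!3!3!5!4!] = √(69120/77)
  +(−1)^0/∏(0,1,2,3,2,2)! = 1/48  (running 1/48)
  +(−1)^1/∏(1,0,1,2,3,3)! = -1/72  (running 1/144)
⟨..|..⟩ = √(69120/77)·(1/144) = +0.208063

+√(10/231) ≈ +0.208063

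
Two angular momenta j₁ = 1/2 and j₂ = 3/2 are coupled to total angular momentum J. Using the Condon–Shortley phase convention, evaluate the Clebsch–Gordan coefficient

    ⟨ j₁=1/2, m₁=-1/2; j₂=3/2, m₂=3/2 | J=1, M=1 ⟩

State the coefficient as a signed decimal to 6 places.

−√(3/4) ≈ -0.866025

triangle: 1!·0!·2!/4! = 2/24
(j±m)!: 0!·1!·3!·0!·2!·0! = 12
prefactor² = (2J+1)·Δ·N² = 3
  k=1: −1/(1!·0!·0!·2!·0!·0!) = -1/2
Σ = -1/2  ⇒  CG² = 3·(-1/2)² = 3/4
CG = −√(3/4) = -0.866025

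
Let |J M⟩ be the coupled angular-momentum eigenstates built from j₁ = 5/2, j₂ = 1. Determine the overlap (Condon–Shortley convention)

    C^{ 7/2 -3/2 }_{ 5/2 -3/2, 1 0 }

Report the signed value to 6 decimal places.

j₁+j₂−J=0  J+j₁−j₂=5  J−j₁+j₂=2  j₁+j₂+J+1=8
(j₁±m₁, j₂±m₂, J±M) = (1,4,1,1,2,5)
P² = 1920/7
sum k=0..0:
  [0] +1/24 = 1/24
S = 1/24
C² = P²·S² = 10/21 ; C = +0.690066

+√(10/21) = +0.690066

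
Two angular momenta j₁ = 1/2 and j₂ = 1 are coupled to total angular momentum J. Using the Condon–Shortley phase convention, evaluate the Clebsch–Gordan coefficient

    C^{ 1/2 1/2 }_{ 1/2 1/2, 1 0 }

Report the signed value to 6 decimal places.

+√(1/3) ≈ +0.577350

√[2·1!0!1!/3! · 1!0!1!1!1!0!] = √(1/3)
  +(−1)^0/∏(0,1,0,1,0,0)! = 1  (running 1)
⟨..|..⟩ = √(1/3)·(1) = +0.577350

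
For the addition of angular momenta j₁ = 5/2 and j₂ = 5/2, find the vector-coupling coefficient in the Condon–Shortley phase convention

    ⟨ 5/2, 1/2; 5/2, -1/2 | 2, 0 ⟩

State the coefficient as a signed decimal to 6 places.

j₁+j₂−J=3  J+j₁−j₂=2  J−j₁+j₂=2  j₁+j₂+J+1=8
(j₁±m₁, j₂±m₂, J±M) = (3,2,2,3,2,2)
P² = 12/7
sum k=0..2:
  [0] +1/24 = 1/24
  [1] −1/2 = -1/2
  [2] +1/8 = 1/8
S = -1/3
C² = P²·S² = 4/21 ; C = -0.436436

−√(4/21) = -0.436436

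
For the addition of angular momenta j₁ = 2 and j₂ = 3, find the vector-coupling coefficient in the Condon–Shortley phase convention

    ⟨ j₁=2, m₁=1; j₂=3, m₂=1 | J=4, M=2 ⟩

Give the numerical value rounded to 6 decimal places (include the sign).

√[9·1!3!5!/10! · 3!1!4!2!6!2!] = √(5184/7)
  +(−1)^0/∏(0,1,1,4,2,1)! = 1/48  (running 1/48)
  +(−1)^1/∏(1,0,0,3,3,2)! = -1/72  (running 1/144)
⟨..|..⟩ = √(5184/7)·(1/144) = +0.188982

+√(1/28) ≈ +0.188982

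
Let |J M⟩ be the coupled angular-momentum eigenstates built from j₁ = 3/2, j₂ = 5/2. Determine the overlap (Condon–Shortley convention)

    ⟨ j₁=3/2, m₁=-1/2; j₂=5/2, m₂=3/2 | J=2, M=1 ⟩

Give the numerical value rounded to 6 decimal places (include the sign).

+0.154303

j₁+j₂−J=2  J+j₁−j₂=1  J−j₁+j₂=3  j₁+j₂+J+1=7
(j₁±m₁, j₂±m₂, J±M) = (1,2,4,1,3,1)
P² = 24/7
sum k=1..2:
  [1] −1/6 = -1/6
  [2] +1/4 = 1/4
S = 1/12
C² = P²·S² = 1/42 ; C = +0.154303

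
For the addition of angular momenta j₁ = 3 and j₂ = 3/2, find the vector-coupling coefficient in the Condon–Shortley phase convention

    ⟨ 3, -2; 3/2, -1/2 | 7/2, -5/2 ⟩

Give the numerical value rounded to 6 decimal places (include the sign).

-0.377964  (= −√(1/7))

triangle: 1!×5!×2!/9! = 240/362880
(j±m)!: 1!×5!×1!×2!×1!×6! = 172800
prefactor² = (2J+1)×Δ×N² = 6400/7
  k=0: +1/(0!×1!×5!×1!×0!×1!) = 1/120
  k=1: −1/(1!×0!×4!×0!×1!×2!) = -1/48
Σ = -1/80  ⇒  CG² = 6400/7×(-1/80)² = 1/7
CG = −√(1/7) = -0.377964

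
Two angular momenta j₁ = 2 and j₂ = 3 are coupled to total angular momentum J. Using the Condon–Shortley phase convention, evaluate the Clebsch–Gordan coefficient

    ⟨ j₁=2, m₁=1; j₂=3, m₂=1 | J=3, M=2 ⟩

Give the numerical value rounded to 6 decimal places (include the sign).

j₁+j₂−J=2  J+j₁−j₂=2  J−j₁+j₂=4  j₁+j₂+J+1=9
(j₁±m₁, j₂±m₂, J±M) = (3,1,4,2,5,1)
P² = 64
sum k=0..1:
  [0] +1/48 = 1/48
  [1] −1/12 = -1/12
S = -1/16
C² = P²·S² = 1/4 ; C = -0.500000

-0.500000  (= −√(1/4))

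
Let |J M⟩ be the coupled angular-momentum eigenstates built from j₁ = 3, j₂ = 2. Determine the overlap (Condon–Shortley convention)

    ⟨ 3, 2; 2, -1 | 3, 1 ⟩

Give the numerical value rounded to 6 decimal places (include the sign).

+√(1/4) = +0.500000

j₁+j₂−J=2  J+j₁−j₂=4  J−j₁+j₂=2  j₁+j₂+J+1=9
(j₁±m₁, j₂±m₂, J±M) = (5,1,1,3,4,2)
P² = 64
sum k=0..1:
  [0] +1/12 = 1/12
  [1] −1/48 = -1/48
S = 1/16
C² = P²·S² = 1/4 ; C = +0.500000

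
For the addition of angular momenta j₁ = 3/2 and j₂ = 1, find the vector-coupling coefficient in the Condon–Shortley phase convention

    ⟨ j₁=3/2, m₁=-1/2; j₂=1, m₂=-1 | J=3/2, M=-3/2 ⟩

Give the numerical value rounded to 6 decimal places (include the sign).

√[4·1!2!1!/5! · 1!2!0!2!0!3!] = √(8/5)
  +(−1)^0/∏(0,1,2,0,0,1)! = 1/2  (running 1/2)
⟨..|..⟩ = √(8/5)·(1/2) = +0.632456

+√(2/5) = +0.632456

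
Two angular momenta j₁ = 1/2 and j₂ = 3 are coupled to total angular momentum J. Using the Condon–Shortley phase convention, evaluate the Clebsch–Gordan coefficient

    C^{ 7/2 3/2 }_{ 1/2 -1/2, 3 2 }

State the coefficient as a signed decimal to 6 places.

+√(2/7) = +0.534522

triangle: 0!·1!·6!/8! = 720/40320
(j±m)!: 0!·1!·5!·1!·5!·2! = 28800
prefactor² = (2J+1)·Δ·N² = 28800/7
  k=0: +1/(0!·0!·1!·5!·0!·1!) = 1/120
Σ = 1/120  ⇒  CG² = 28800/7·1/120² = 2/7
CG = +√(2/7) = +0.534522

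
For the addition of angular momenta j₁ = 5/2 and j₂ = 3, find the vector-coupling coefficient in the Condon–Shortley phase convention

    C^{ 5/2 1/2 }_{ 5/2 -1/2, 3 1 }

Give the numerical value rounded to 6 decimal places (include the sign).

j₁+j₂−J=3  J+j₁−j₂=2  J−j₁+j₂=3  j₁+j₂+J+1=9
(j₁±m₁, j₂±m₂, J±M) = (2,3,4,2,3,2)
P² = 288/35
sum k=1..3:
  [1] −1/24 = -1/24
  [2] +1/4 = 1/4
  [3] −1/24 = -1/24
S = 1/6
C² = P²·S² = 8/35 ; C = +0.478091

+√(8/35) ≈ +0.478091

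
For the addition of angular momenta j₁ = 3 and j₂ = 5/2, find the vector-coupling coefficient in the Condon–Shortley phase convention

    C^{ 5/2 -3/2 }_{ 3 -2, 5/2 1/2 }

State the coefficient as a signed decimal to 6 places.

√[6·3!3!2!/9! · 1!5!3!2!1!4!] = √(288/7)
  +(−1)^2/∏(2,1,3,1,0,1)! = 1/12  (running 1/12)
  +(−1)^3/∏(3,0,2,0,1,2)! = -1/24  (running 1/24)
⟨..|..⟩ = √(288/7)·(1/24) = +0.267261

+√(1/14) ≈ +0.267261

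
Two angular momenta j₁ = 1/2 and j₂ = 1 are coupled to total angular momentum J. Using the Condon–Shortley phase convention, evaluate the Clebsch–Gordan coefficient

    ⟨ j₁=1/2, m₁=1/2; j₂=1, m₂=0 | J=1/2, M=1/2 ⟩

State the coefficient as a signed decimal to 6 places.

triangle: 1!·0!·1!/3! = 1/6
(j±m)!: 1!·0!·1!·1!·1!·0! = 1
prefactor² = (2J+1)·Δ·N² = 1/3
  k=0: +1/(0!·1!·0!·1!·0!·0!) = 1
Σ = 1  ⇒  CG² = 1/3·1² = 1/3
CG = +√(1/3) = +0.577350

+0.577350  (= +√(1/3))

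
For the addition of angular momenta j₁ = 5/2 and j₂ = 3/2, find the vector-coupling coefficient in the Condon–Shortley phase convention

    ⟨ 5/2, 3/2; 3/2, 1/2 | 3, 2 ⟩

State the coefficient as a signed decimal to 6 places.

√[7·1!4!2!/8! · 4!1!2!1!5!1!] = √(48)
  +(−1)^0/∏(0,1,1,2,3,0)! = 1/12  (running 1/12)
  +(−1)^1/∏(1,0,0,1,4,1)! = -1/24  (running 1/24)
⟨..|..⟩ = √(48)·(1/24) = +0.288675

+√(1/12) ≈ +0.288675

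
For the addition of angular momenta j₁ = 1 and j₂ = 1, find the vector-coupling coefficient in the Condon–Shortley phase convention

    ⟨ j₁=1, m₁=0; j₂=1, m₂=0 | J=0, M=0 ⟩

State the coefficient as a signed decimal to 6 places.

-0.577350  (= −√(1/3))

j₁+j₂−J=2  J+j₁−j₂=0  J−j₁+j₂=0  j₁+j₂+J+1=3
(j₁±m₁, j₂±m₂, J±M) = (1,1,1,1,0,0)
P² = 1/3
sum k=1..1:
  [1] −1/1 = -1
S = -1
C² = P²·S² = 1/3 ; C = -0.577350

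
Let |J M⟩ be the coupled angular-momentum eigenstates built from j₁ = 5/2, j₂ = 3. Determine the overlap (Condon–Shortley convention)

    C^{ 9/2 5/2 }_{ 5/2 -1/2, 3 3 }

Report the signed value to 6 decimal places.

√[10·1!4!5!/11! · 2!3!6!0!7!2!] = √(691200/11)
  +(−1)^1/∏(1,0,2,5,2,0)! = -1/480  (running -1/480)
⟨..|..⟩ = √(691200/11)·(-1/480) = -0.522233

−√(3/11) ≈ -0.522233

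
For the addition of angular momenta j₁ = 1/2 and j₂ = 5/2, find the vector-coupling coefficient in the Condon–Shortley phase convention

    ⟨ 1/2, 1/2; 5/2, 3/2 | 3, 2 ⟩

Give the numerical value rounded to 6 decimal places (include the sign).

j₁+j₂−J=0  J+j₁−j₂=1  J−j₁+j₂=5  j₁+j₂+J+1=7
(j₁±m₁, j₂±m₂, J±M) = (1,0,4,1,5,1)
P² = 480
sum k=0..0:
  [0] +1/24 = 1/24
S = 1/24
C² = P²·S² = 5/6 ; C = +0.912871

+0.912871  (= +√(5/6))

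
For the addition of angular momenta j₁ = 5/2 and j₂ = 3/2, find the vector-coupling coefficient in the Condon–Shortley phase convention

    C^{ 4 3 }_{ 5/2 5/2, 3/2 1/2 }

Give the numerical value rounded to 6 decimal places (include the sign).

j₁+j₂−J=0  J+j₁−j₂=5  J−j₁+j₂=3  j₁+j₂+J+1=9
(j₁±m₁, j₂±m₂, J±M) = (5,0,2,1,7,1)
P² = 21600
sum k=0..0:
  [0] +1/240 = 1/240
S = 1/240
C² = P²·S² = 3/8 ; C = +0.612372

+0.612372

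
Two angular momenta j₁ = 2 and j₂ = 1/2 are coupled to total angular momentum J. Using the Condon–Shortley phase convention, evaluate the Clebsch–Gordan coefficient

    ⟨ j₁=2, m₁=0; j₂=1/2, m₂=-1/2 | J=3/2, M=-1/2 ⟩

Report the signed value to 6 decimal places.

√[4·1!3!0!/5! · 2!2!0!1!1!2!] = √(8/5)
  +(−1)^0/∏(0,1,2,0,1,0)! = 1/2  (running 1/2)
⟨..|..⟩ = √(8/5)·(1/2) = +0.632456

+√(2/5) = +0.632456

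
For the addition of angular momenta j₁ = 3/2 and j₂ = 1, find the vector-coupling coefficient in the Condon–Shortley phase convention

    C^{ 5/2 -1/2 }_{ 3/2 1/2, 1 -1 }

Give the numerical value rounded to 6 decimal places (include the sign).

+√(3/10) ≈ +0.547723

j₁+j₂−J=0  J+j₁−j₂=3  J−j₁+j₂=2  j₁+j₂+J+1=6
(j₁±m₁, j₂±m₂, J±M) = (2,1,0,2,2,3)
P² = 24/5
sum k=0..0:
  [0] +1/4 = 1/4
S = 1/4
C² = P²·S² = 3/10 ; C = +0.547723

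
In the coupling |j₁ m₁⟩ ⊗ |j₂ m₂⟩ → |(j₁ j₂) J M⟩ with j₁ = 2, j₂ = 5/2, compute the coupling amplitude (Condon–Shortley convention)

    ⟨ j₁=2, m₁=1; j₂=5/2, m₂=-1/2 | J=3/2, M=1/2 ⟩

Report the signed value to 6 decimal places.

-0.487950

triangle: 3!×1!×2!/7! = 12/5040
(j±m)!: 3!×1!×2!×3!×2!×1! = 144
prefactor² = (2J+1)×Δ×N² = 48/35
  k=0: +1/(0!×3!×1!×2!×0!×0!) = 1/12
  k=1: −1/(1!×2!×0!×1!×1!×1!) = -1/2
Σ = -5/12  ⇒  CG² = 48/35×(-5/12)² = 5/21
CG = −√(5/21) = -0.487950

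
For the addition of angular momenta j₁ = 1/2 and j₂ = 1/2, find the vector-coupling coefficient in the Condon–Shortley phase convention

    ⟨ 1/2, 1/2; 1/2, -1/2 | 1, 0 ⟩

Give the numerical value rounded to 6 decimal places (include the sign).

triangle: 0!·1!·1!/3! = 1/6
(j±m)!: 1!·0!·0!·1!·1!·1! = 1
prefactor² = (2J+1)·Δ·N² = 1/2
  k=0: +1/(0!·0!·0!·0!·1!·1!) = 1
Σ = 1  ⇒  CG² = 1/2·1² = 1/2
CG = +√(1/2) = +0.707107

+0.707107  (= +√(1/2))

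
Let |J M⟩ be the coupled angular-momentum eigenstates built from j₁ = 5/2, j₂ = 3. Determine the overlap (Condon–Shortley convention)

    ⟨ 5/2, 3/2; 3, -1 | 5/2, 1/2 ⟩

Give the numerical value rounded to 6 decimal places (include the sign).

√[6·3!2!3!/9! · 4!1!2!4!3!2!] = √(576/35)
  +(−1)^0/∏(0,3,1,2,1,1)! = 1/12  (running 1/12)
  +(−1)^1/∏(1,2,0,1,2,2)! = -1/8  (running -1/24)
⟨..|..⟩ = √(576/35)·(-1/24) = -0.169031

−√(1/35) = -0.169031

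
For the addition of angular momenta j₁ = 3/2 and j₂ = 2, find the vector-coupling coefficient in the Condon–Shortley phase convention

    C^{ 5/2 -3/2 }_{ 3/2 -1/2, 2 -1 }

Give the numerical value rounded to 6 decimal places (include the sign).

+√(1/35) ≈ +0.169031

√[6·1!2!3!/7! · 1!2!1!3!1!4!] = √(144/35)
  +(−1)^0/∏(0,1,2,1,0,2)! = 1/4  (running 1/4)
  +(−1)^1/∏(1,0,1,0,1,3)! = -1/6  (running 1/12)
⟨..|..⟩ = √(144/35)·(1/12) = +0.169031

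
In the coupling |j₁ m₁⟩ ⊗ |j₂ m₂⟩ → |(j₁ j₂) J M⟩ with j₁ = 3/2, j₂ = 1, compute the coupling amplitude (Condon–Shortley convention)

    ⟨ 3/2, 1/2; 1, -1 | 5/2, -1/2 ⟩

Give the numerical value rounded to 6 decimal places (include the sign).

+√(3/10) = +0.547723

triangle: 0!×3!×2!/6! = 12/720
(j±m)!: 2!×1!×0!×2!×2!×3! = 48
prefactor² = (2J+1)×Δ×N² = 24/5
  k=0: +1/(0!×0!×1!×0!×2!×2!) = 1/4
Σ = 1/4  ⇒  CG² = 24/5×1/4² = 3/10
CG = +√(3/10) = +0.547723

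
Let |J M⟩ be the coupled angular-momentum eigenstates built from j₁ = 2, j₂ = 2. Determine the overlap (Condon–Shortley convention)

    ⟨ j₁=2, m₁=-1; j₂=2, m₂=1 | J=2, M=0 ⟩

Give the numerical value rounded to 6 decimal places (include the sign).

+√(1/14) ≈ +0.267261

√[5·2!2!2!/7! · 1!3!3!1!2!2!] = √(8/7)
  +(−1)^1/∏(1,1,2,2,0,0)! = -1/4  (running -1/4)
  +(−1)^2/∏(2,0,1,1,1,1)! = 1/2  (running 1/4)
⟨..|..⟩ = √(8/7)·(1/4) = +0.267261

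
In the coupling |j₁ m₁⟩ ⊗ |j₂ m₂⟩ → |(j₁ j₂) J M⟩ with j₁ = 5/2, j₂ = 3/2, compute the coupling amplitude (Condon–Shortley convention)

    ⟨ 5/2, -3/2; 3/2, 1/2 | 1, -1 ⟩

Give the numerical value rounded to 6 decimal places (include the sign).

+0.547723

triangle: 3!·2!·0!/6! = 12/720
(j±m)!: 1!·4!·2!·1!·0!·2! = 96
prefactor² = (2J+1)·Δ·N² = 24/5
  k=2: +1/(2!·1!·2!·0!·0!·0!) = 1/4
Σ = 1/4  ⇒  CG² = 24/5·1/4² = 3/10
CG = +√(3/10) = +0.547723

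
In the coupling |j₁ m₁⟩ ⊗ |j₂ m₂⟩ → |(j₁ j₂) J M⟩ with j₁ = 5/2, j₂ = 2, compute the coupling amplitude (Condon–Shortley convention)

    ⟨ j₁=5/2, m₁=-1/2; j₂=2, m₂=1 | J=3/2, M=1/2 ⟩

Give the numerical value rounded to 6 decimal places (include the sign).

j₁+j₂−J=3  J+j₁−j₂=2  J−j₁+j₂=1  j₁+j₂+J+1=7
(j₁±m₁, j₂±m₂, J±M) = (2,3,3,1,2,1)
P² = 48/35
sum k=2..3:
  [2] +1/2 = 1/2
  [3] −1/12 = -1/12
S = 5/12
C² = P²·S² = 5/21 ; C = +0.487950

+√(5/21) ≈ +0.487950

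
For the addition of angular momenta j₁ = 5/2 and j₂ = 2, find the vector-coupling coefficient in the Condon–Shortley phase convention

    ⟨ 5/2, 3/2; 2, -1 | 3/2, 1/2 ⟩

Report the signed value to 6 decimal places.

triangle: 3!·2!·1!/7! = 12/5040
(j±m)!: 4!·1!·1!·3!·2!·1! = 288
prefactor² = (2J+1)·Δ·N² = 96/35
  k=0: +1/(0!·3!·1!·1!·1!·0!) = 1/6
  k=1: −1/(1!·2!·0!·0!·2!·1!) = -1/4
Σ = -1/12  ⇒  CG² = 96/35·(-1/12)² = 2/105
CG = −√(2/105) = -0.138013

-0.138013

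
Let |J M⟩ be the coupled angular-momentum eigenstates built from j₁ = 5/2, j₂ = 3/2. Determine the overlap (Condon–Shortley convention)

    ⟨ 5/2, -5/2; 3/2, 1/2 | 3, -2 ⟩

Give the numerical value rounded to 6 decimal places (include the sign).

triangle: 1!×4!×2!/8! = 48/40320
(j±m)!: 0!×5!×2!×1!×1!×5! = 28800
prefactor² = (2J+1)×Δ×N² = 240
  k=1: −1/(1!×0!×4!×1!×0!×1!) = -1/24
Σ = -1/24  ⇒  CG² = 240×(-1/24)² = 5/12
CG = −√(5/12) = -0.645497

-0.645497  (= −√(5/12))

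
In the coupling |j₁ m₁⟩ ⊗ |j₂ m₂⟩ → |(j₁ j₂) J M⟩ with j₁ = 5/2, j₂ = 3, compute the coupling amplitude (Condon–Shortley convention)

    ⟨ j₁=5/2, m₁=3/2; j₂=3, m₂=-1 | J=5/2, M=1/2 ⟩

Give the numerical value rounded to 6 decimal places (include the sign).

triangle: 3!·2!·3!/9! = 72/362880
(j±m)!: 4!·1!·2!·4!·3!·2! = 13824
prefactor² = (2J+1)·Δ·N² = 576/35
  k=0: +1/(0!·3!·1!·2!·1!·1!) = 1/12
  k=1: −1/(1!·2!·0!·1!·2!·2!) = -1/8
Σ = -1/24  ⇒  CG² = 576/35·(-1/24)² = 1/35
CG = −√(1/35) = -0.169031

−√(1/35) = -0.169031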